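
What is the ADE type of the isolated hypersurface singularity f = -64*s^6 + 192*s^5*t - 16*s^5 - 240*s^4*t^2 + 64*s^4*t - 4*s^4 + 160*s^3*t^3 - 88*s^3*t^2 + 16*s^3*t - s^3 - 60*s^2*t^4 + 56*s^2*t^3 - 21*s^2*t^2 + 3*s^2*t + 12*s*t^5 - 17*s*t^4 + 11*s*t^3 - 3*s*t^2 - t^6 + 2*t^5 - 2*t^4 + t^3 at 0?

E_{7}

The Hessian of f at 0 has rank 0. Corank 2; j^3 = -(s - t)^3 is a perfect cube, so E-series; the 4-jet and mu = 7 give E_7.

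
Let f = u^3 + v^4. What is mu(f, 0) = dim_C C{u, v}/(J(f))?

The Hessian of f at 0 has rank 0. Corank 2; j^3 = u^3 is a perfect cube, so E-series; the 4-jet and mu = 6 give E_6.

6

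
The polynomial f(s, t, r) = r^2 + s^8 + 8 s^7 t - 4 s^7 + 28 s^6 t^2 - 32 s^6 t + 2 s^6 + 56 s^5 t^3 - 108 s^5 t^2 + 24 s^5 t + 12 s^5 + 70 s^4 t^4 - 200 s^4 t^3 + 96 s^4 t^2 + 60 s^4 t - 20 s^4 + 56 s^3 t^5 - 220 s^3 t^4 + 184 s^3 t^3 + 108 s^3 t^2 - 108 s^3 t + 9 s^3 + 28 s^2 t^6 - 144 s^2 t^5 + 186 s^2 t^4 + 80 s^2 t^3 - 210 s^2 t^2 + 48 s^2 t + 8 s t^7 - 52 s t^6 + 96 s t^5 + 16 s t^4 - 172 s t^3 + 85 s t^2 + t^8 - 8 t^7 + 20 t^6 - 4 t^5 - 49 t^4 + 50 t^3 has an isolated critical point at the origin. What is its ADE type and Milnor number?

Type D_5, Milnor number mu = 5.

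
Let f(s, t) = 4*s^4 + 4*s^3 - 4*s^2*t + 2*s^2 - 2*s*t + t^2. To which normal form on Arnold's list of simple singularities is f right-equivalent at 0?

A_{1}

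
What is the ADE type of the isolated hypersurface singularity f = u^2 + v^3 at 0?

The Hessian of f at 0 is [[2, 0], [0, 0]] with rank 1, so corank 1. A Groebner basis of the Jacobian ideal J(f) in C{u,v} is {v^2, u}; counting standard monomials gives mu = 2. Corank 1: A-series; mu = 2 gives A_2.

A_2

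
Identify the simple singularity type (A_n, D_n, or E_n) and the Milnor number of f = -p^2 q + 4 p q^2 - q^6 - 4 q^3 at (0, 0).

The Hessian of f at 0 is [[0, 0], [0, 0]] with rank 0, so corank 2. A Groebner basis of the Jacobian ideal J(f) in C{p,q} is {p^2/6 + q^5 - 2*q^2/3, p^3 - 8*q^3, p*q - 2*q^2}; counting standard monomials gives mu = 7. Corank 2; j^3 = -q*(p - 2*q)^2 has shape L^2 M (L != M), so D-series; mu = 7 gives D_7.

Type D_7, Milnor number mu = 7.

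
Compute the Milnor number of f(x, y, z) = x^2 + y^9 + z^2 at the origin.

8

The Hessian of f at 0 has rank 2. Corank 1: A-series; mu = 8 gives A_8.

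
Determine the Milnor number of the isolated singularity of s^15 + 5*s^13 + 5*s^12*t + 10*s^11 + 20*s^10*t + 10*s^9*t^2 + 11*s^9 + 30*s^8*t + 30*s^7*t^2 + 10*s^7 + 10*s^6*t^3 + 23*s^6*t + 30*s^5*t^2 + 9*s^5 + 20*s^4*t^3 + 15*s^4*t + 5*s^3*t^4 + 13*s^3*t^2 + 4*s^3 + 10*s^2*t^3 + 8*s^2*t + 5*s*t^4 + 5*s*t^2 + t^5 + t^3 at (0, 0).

The Hessian of f at 0 has rank 0. Corank 2; j^3 = (s + t)*(2*s + t)^2 has shape L^2 M (L != M), so D-series; mu = 6 gives D_6.

6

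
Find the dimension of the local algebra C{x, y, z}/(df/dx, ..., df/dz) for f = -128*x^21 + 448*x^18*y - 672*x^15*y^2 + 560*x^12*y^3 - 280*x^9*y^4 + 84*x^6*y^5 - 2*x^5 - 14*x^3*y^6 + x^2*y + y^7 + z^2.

8

The Hessian of f at 0 has rank 1. Corank 2; j^3 = x^2*y has shape L^2 M (L != M), so D-series; mu = 8 gives D_8.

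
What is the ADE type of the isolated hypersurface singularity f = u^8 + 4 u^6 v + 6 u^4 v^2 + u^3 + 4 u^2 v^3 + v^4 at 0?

E_6

The Hessian of f at 0 is [[0, 0], [0, 0]] with rank 0, so corank 2. A Groebner basis of the Jacobian ideal J(f) in C{u,v} is {v^3, u^2}; counting standard monomials gives mu = 6. Corank 2; j^3 = u^3 is a perfect cube, so E-series; the 4-jet and mu = 6 give E_6.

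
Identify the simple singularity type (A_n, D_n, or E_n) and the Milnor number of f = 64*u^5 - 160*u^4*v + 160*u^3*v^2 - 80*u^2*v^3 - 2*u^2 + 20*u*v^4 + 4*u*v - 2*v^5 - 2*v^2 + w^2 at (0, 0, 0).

Type A_{4}, Milnor number mu = 4.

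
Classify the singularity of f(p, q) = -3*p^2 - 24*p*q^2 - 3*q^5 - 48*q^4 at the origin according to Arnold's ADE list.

The Hessian of f at 0 has rank 1. Corank 1: A-series; mu = 4 gives A_4.

A4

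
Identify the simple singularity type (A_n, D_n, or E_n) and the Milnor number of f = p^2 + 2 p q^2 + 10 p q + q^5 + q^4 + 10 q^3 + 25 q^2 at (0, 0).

Type A_4, Milnor number mu = 4.

The Hessian of f at 0 has rank 1. Corank 1: A-series; mu = 4 gives A_4.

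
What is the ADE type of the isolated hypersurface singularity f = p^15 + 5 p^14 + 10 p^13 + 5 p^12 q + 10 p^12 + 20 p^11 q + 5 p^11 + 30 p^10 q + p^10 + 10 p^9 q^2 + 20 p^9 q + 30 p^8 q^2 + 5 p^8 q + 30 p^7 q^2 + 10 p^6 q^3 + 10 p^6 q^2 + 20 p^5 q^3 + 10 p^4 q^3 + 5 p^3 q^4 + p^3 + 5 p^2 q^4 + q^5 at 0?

E8

The Hessian of f at 0 has rank 0. Corank 2; j^3 = p^3 is a perfect cube, so E-series; the 5-jet and mu = 8 give E_8.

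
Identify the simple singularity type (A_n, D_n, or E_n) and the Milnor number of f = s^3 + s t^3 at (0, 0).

The Hessian of f at 0 has rank 0. Corank 2; j^3 = s^3 is a perfect cube, so E-series; the 4-jet and mu = 7 give E_7.

Type E_{7}, Milnor number mu = 7.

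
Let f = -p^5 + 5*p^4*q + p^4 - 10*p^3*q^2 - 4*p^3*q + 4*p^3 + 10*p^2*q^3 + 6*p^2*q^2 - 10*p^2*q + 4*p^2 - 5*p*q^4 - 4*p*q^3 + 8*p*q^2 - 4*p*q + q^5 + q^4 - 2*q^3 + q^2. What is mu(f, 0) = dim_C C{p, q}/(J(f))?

4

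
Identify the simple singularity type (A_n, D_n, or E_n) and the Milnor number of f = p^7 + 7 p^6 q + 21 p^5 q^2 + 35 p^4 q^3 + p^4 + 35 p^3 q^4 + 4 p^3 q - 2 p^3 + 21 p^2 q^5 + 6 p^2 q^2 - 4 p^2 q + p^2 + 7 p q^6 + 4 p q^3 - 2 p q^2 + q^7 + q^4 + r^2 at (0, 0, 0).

Type A_{6}, Milnor number mu = 6.

The Hessian of f at 0 has rank 2. Corank 1: A-series; mu = 6 gives A_6.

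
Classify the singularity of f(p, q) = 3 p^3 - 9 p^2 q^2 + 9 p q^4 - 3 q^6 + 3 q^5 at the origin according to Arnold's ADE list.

The Hessian of f at 0 has rank 0. Corank 2; j^3 = 3*p^3 is a perfect cube, so E-series; the 5-jet and mu = 8 give E_8.

E8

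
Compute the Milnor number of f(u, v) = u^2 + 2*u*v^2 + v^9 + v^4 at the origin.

The Hessian of f at 0 is [[2, 0], [0, 0]] with rank 1, so corank 1. A Groebner basis of the Jacobian ideal J(f) in C{u,v} is {u^4, u + v^2}; counting standard monomials gives mu = 8. Corank 1: A-series; mu = 8 gives A_8.

8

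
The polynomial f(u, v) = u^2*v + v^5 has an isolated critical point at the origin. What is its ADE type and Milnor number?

Type D6, Milnor number mu = 6.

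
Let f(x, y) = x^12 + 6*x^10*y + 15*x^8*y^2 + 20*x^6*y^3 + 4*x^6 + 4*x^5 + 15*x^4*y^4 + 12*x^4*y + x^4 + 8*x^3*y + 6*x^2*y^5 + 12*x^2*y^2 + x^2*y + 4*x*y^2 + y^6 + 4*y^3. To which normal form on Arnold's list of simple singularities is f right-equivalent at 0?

The Hessian of f at 0 has rank 0. Corank 2; j^3 = y*(x + 2*y)^2 has shape L^2 M (L != M), so D-series; mu = 7 gives D_7.

D_7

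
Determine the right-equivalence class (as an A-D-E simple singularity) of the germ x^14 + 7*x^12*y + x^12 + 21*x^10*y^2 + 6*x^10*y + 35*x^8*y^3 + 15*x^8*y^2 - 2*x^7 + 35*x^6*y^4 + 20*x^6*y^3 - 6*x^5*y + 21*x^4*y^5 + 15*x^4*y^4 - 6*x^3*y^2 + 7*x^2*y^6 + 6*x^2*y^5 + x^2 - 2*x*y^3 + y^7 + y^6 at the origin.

A_{6}

The Hessian of f at 0 is [[2, 0], [0, 0]] with rank 1, so corank 1. A Groebner basis of the Jacobian ideal J(f) in C{x,y} is {-x + y^3, x^2}; counting standard monomials gives mu = 6. Corank 1: A-series; mu = 6 gives A_6.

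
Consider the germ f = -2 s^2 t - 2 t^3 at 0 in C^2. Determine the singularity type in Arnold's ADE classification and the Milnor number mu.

The Hessian of f at 0 is [[0, 0], [0, 0]] with rank 0, so corank 2. A Groebner basis of the Jacobian ideal J(f) in C{s,t} is {t^3, s^2 + 3*t^2, s*t}; counting standard monomials gives mu = 4. Corank 2; j^3 = -2*t*(s^2 + t^2) splits into three distinct lines over C (the quadratic factor has nonzero discriminant), so D_4.

Type D_{4}, Milnor number mu = 4.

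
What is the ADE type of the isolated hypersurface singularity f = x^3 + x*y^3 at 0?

E_7

The Hessian of f at 0 has rank 0. Corank 2; j^3 = x^3 is a perfect cube, so E-series; the 4-jet and mu = 7 give E_7.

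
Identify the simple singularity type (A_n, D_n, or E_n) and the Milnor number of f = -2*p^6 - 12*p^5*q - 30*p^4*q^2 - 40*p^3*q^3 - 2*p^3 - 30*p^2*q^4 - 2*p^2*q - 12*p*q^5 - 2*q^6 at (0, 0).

Type D_{7}, Milnor number mu = 7.

The Hessian of f at 0 has rank 0. Corank 2; j^3 = -2*p^2*(p + q) has shape L^2 M (L != M), so D-series; mu = 7 gives D_7.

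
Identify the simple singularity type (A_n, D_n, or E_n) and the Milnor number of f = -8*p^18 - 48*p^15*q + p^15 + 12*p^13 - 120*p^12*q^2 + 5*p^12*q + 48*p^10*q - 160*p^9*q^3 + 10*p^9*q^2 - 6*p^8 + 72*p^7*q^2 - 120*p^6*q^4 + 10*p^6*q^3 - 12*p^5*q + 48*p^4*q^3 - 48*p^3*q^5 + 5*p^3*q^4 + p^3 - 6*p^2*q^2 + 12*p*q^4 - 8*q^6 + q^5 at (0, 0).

Type E_8, Milnor number mu = 8.

The Hessian of f at 0 has rank 0. Corank 2; j^3 = p^3 is a perfect cube, so E-series; the 5-jet and mu = 8 give E_8.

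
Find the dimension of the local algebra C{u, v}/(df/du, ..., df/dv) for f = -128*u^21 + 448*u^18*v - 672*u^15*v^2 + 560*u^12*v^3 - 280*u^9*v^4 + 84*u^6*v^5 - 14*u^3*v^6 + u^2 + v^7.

The Hessian of f at 0 is [[2, 0], [0, 0]] with rank 1, so corank 1. A Groebner basis of the Jacobian ideal J(f) in C{u,v} is {v^6, u}; counting standard monomials gives mu = 6. Corank 1: A-series; mu = 6 gives A_6.

6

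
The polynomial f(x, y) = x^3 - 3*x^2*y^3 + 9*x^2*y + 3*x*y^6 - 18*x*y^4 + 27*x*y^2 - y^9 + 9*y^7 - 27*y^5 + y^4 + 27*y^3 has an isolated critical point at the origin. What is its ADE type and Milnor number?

The Hessian of f at 0 has rank 0. Corank 2; j^3 = (x + 3*y)^3 is a perfect cube, so E-series; the 4-jet and mu = 6 give E_6.

Type E_6, Milnor number mu = 6.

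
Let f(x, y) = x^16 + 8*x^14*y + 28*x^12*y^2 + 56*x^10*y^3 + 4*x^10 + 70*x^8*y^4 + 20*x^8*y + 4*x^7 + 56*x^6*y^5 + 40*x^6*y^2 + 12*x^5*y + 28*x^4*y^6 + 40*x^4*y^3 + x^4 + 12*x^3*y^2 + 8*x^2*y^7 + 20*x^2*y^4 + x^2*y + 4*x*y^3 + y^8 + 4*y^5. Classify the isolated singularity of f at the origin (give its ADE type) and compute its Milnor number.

Type D_9, Milnor number mu = 9.

The Hessian of f at 0 is [[0, 0], [0, 0]] with rank 0, so corank 2. A Groebner basis of the Jacobian ideal J(f) in C{x,y} is {x^2*y^2 + x*y/4 + y^3/2, x^2*y/2 + x*y^3, x^2/3 + 7*x*y^2/6 + y^4, x^3 - x*y/2 - y^3}; counting standard monomials gives mu = 9. Corank 2; j^3 = x^2*y has shape L^2 M (L != M), so D-series; mu = 9 gives D_9.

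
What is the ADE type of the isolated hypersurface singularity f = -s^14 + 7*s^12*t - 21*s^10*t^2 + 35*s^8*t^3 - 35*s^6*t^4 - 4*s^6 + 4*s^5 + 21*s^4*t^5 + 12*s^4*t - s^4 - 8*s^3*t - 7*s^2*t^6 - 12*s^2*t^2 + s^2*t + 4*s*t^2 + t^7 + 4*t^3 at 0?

The Hessian of f at 0 has rank 0. Corank 2; j^3 = t*(s + 2*t)^2 has shape L^2 M (L != M), so D-series; mu = 8 gives D_8.

D_8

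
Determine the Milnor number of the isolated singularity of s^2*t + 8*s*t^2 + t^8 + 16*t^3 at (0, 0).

9

The Hessian of f at 0 is [[0, 0], [0, 0]] with rank 0, so corank 2. A Groebner basis of the Jacobian ideal J(f) in C{s,t} is {s^2/8 + t^7 - 2*t^2, s^3 + 64*t^3, s*t + 4*t^2}; counting standard monomials gives mu = 9. Corank 2; j^3 = t*(s + 4*t)^2 has shape L^2 M (L != M), so D-series; mu = 9 gives D_9.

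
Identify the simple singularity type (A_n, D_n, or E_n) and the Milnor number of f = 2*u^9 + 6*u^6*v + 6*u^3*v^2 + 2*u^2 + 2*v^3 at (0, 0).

Type A2, Milnor number mu = 2.

The Hessian of f at 0 has rank 1. Corank 1: A-series; mu = 2 gives A_2.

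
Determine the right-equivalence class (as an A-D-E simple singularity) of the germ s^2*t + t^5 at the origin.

The Hessian of f at 0 has rank 0. Corank 2; j^3 = s^2*t has shape L^2 M (L != M), so D-series; mu = 6 gives D_6.

D_6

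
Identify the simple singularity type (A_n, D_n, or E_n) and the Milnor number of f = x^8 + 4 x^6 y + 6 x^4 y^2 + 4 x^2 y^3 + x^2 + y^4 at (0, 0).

Type A_3, Milnor number mu = 3.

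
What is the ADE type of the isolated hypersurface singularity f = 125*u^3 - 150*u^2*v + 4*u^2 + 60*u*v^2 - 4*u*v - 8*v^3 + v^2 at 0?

A_2

The Hessian of f at 0 is [[8, -4], [-4, 2]] with rank 1, so corank 1. A Groebner basis of the Jacobian ideal J(f) in C{u,v} is {v^2, u - v/2}; counting standard monomials gives mu = 2. Corank 1: A-series; mu = 2 gives A_2.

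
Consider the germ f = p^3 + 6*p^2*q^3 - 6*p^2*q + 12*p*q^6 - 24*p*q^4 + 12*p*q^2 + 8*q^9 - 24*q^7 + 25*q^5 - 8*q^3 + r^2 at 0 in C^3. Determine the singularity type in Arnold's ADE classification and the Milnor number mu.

The Hessian of f at 0 has rank 1. Corank 2; j^3 = (p - 2*q)^3 is a perfect cube, so E-series; the 5-jet and mu = 8 give E_8.

Type E_8, Milnor number mu = 8.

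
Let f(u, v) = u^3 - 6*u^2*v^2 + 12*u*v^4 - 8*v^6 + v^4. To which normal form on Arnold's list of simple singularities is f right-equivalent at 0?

The Hessian of f at 0 is [[0, 0], [0, 0]] with rank 0, so corank 2. A Groebner basis of the Jacobian ideal J(f) in C{u,v} is {u^3, u^2*v, -u^2/4 + u*v^2, v^3}; counting standard monomials gives mu = 6. Corank 2; j^3 = u^3 is a perfect cube, so E-series; the 4-jet and mu = 6 give E_6.

E6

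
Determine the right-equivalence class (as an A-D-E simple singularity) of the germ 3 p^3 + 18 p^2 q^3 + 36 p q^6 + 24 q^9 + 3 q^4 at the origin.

E6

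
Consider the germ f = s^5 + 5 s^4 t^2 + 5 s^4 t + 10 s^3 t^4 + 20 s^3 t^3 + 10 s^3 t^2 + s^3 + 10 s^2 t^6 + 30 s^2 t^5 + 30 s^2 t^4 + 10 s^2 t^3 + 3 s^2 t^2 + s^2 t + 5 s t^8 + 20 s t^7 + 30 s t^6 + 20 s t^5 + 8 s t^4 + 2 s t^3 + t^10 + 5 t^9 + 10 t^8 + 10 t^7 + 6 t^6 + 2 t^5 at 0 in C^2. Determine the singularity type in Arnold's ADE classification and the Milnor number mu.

The Hessian of f at 0 has rank 0. Corank 2; j^3 = s^2*(s + t) has shape L^2 M (L != M), so D-series; mu = 6 gives D_6.

Type D6, Milnor number mu = 6.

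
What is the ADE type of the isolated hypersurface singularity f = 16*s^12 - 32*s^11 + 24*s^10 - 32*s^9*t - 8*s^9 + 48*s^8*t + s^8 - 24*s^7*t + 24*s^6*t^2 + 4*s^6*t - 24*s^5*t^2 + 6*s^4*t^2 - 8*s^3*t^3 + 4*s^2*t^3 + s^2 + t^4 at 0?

A_3

The Hessian of f at 0 has rank 1. Corank 1: A-series; mu = 3 gives A_3.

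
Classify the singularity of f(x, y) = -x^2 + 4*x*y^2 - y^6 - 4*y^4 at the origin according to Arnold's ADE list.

The Hessian of f at 0 has rank 1. Corank 1: A-series; mu = 5 gives A_5.

A_5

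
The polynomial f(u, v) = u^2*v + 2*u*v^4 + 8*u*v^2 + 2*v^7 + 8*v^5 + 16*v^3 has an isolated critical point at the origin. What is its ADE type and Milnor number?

The Hessian of f at 0 is [[0, 0], [0, 0]] with rank 0, so corank 2. A Groebner basis of the Jacobian ideal J(f) in C{u,v} is {-u^2/6 + u*v^3 - 16*u*v/3 - 56*v^2/3, u*v + v^4 + 4*v^2, u^3 - 48*u*v^2 - 128*v^3, u^2*v + 8*u*v^2 + 16*v^3}; counting standard monomials gives mu = 8. Corank 2; j^3 = v*(u + 4*v)^2 has shape L^2 M (L != M), so D-series; mu = 8 gives D_8.

Type D8, Milnor number mu = 8.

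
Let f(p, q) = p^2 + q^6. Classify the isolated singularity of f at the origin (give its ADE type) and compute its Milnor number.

Type A_5, Milnor number mu = 5.

The Hessian of f at 0 is [[2, 0], [0, 0]] with rank 1, so corank 1. A Groebner basis of the Jacobian ideal J(f) in C{p,q} is {q^5, p}; counting standard monomials gives mu = 5. Corank 1: A-series; mu = 5 gives A_5.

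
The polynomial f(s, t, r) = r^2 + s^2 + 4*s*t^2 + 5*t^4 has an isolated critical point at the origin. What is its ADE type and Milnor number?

Type A_3, Milnor number mu = 3.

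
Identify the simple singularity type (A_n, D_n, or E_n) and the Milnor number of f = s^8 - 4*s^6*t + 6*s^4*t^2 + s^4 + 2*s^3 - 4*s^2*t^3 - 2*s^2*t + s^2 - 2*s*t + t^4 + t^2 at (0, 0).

Type A_3, Milnor number mu = 3.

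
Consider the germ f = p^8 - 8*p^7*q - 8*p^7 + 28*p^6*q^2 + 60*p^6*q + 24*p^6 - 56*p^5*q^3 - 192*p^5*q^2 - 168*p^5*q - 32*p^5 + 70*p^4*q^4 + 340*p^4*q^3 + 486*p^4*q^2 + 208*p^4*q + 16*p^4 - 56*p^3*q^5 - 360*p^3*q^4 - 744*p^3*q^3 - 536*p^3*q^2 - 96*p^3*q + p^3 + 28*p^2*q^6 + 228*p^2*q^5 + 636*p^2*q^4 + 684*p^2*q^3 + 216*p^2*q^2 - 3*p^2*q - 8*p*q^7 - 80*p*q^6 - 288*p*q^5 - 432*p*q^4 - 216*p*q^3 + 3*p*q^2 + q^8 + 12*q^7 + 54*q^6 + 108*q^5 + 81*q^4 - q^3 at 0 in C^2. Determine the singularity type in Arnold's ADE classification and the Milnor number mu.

Type E_{6}, Milnor number mu = 6.

The Hessian of f at 0 is [[0, 0], [0, 0]] with rank 0, so corank 2. A Groebner basis of the Jacobian ideal J(f) in C{p,q} is {q^4, p*q^2 - 7*q^3/6, p^2 - 2*p*q + q^2}; counting standard monomials gives mu = 6. Corank 2; j^3 = (p - q)^3 is a perfect cube, so E-series; the 4-jet and mu = 6 give E_6.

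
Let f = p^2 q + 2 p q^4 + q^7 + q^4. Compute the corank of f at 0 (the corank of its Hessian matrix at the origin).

Hessian at 0 has rank 0.

2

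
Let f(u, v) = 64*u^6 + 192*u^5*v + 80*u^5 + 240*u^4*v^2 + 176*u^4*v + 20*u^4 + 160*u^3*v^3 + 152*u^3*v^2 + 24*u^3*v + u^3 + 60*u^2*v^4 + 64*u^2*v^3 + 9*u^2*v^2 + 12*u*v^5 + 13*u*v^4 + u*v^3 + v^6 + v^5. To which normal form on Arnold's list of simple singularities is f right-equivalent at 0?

The Hessian of f at 0 is [[0, 0], [0, 0]] with rank 0, so corank 2. A Groebner basis of the Jacobian ideal J(f) in C{u,v} is {-3*u^2/5 + v^4 - v^3/5, u^3, u^2*v + u^2/5 + v^3/15, -u^2/5 + u*v^2 - v^3/15}; counting standard monomials gives mu = 7. Corank 2; j^3 = u^3 is a perfect cube, so E-series; the 4-jet and mu = 7 give E_7.

E_{7}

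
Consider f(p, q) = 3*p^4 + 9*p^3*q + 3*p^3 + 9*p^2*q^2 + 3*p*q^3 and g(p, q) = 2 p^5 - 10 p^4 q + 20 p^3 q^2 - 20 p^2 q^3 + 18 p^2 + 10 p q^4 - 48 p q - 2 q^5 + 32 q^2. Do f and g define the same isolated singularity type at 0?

No.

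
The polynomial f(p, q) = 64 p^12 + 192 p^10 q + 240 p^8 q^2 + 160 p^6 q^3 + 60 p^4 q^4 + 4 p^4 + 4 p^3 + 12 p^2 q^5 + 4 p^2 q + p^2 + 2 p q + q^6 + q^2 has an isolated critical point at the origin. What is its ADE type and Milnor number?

The Hessian of f at 0 is [[2, 2], [2, 2]] with rank 1, so corank 1. A Groebner basis of the Jacobian ideal J(f) in C{p,q} is {p*q^2 - 3*p*q/2 + p/4 - q^2 + q/4, 5*p*q/2 - p/2 + q^3 + 3*q^2/2 - q/2, p^2 + p/2 + q/2}; counting standard monomials gives mu = 5. Corank 1: A-series; mu = 5 gives A_5.

Type A5, Milnor number mu = 5.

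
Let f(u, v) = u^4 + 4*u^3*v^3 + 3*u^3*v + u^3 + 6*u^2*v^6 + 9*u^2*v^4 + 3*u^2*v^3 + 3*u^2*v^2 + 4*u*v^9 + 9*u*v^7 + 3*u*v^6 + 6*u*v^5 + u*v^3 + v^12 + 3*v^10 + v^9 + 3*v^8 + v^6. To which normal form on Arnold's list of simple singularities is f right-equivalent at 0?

E_7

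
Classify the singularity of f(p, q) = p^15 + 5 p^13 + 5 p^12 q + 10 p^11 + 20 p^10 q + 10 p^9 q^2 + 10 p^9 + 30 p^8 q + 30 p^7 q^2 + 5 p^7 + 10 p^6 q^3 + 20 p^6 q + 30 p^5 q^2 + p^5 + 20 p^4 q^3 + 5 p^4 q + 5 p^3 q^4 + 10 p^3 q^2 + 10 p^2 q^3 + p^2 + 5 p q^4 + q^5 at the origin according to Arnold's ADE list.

A_{4}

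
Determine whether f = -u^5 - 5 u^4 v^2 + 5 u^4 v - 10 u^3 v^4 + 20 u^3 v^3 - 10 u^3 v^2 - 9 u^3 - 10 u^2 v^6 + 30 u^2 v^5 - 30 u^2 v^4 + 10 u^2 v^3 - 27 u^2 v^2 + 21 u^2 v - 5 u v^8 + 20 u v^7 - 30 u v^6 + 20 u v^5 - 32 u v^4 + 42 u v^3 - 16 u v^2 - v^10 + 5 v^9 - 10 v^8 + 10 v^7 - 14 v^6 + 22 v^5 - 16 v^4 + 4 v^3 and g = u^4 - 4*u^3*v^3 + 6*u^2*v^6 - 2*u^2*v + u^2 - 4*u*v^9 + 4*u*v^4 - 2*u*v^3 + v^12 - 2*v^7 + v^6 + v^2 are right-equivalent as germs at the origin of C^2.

No.

The Hessian of f at 0 is [[0, 0], [0, 0]] with rank 0, so corank 2. A Groebner basis of the Jacobian ideal J(f) in C{u,v} is {u^3 + 2197*u^2/1629 - 7340*u*v/4887 + 1964*v^2/4887, u^2*v + 734*u^2/543 - 2212*u*v/1629 + 496*v^2/1629, 739*u^2/724 + u*v^2 - 377*u*v/543 + 5*v^2/543, 15*u^2/724 + 176*u*v/181 + v^3 - 119*v^2/181}; counting standard monomials gives mu = 6. Corank 2; j^3 = -(u - v)*(3*u - 2*v)^2 has shape L^2 M (L != M), so D-series; mu = 6 gives D_6. The Hessian of g at 0 is [[2, 0], [0, 2]] with rank 2, so corank 0. A Groebner basis of the Jacobian ideal J(g) in C{u,v} is {u, v}; counting standard monomials gives mu = 1. Corank 0: nondegenerate Morse point, so A_1. f is D_6 but g is A_1, hence not right-equivalent.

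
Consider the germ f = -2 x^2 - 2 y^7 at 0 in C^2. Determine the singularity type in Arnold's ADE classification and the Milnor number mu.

Type A6, Milnor number mu = 6.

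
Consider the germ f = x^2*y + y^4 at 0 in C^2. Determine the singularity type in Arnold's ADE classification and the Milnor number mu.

Type D_5, Milnor number mu = 5.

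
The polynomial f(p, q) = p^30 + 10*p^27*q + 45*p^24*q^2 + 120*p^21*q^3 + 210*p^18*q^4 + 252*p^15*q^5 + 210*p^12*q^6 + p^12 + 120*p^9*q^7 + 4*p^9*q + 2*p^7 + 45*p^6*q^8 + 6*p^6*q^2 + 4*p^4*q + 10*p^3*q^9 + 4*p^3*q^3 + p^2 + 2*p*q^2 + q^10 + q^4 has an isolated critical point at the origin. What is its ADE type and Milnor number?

Type A9, Milnor number mu = 9.

The Hessian of f at 0 is [[2, 0], [0, 0]] with rank 1, so corank 1. A Groebner basis of the Jacobian ideal J(f) in C{p,q} is {p^4 - p*q/2 - q^3/2, p^3*q + p/2 + q^2/2, -p^2 + q^4, p^2 + p*q^2}; counting standard monomials gives mu = 9. Corank 1: A-series; mu = 9 gives A_9.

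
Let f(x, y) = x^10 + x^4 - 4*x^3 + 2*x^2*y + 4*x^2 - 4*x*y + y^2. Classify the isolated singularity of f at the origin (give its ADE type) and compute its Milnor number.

The Hessian of f at 0 has rank 1. Corank 1: A-series; mu = 9 gives A_9.

Type A_9, Milnor number mu = 9.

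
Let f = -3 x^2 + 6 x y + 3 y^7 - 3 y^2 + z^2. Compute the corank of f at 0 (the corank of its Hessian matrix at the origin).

1

Hessian at 0 has rank 2.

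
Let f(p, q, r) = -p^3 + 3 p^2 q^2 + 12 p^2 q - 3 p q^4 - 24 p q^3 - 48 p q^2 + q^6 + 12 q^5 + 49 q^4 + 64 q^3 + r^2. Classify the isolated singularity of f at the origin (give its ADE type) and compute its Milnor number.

Type E_{6}, Milnor number mu = 6.

The Hessian of f at 0 is [[0, 0, 0], [0, 0, 0], [0, 0, 2]] with rank 1, so corank 2. A Groebner basis of the Jacobian ideal J(f) in C{p,q,r} is {p^3 - 24*p^2 + 192*p*q - 384*q^2, p^2*q - 4*p^2 + 32*p*q - 64*q^2, -p^2/2 + p*q^2 + 4*p*q - 8*q^2, q^3, r}; counting standard monomials gives mu = 6. Corank 2; j^3 = -(p - 4*q)^3 is a perfect cube, so E-series; the 4-jet and mu = 6 give E_6.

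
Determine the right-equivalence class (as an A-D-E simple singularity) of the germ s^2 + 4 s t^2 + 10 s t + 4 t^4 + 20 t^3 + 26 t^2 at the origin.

A1

The Hessian of f at 0 has rank 2. Corank 0: nondegenerate Morse point, so A_1.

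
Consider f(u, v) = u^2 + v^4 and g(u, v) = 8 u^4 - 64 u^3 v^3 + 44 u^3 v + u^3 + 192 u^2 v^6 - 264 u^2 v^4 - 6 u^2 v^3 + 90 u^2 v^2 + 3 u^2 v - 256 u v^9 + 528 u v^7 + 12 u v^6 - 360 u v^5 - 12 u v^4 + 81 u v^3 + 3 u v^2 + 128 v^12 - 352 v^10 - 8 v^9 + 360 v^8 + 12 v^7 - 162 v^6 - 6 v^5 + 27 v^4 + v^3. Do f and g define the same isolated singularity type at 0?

No.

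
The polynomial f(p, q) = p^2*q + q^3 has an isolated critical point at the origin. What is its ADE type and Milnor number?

The Hessian of f at 0 is [[0, 0], [0, 0]] with rank 0, so corank 2. A Groebner basis of the Jacobian ideal J(f) in C{p,q} is {q^3, p^2 + 3*q^2, p*q}; counting standard monomials gives mu = 4. Corank 2; j^3 = q*(p^2 + q^2) splits into three distinct lines over C (the quadratic factor has nonzero discriminant), so D_4.

Type D_4, Milnor number mu = 4.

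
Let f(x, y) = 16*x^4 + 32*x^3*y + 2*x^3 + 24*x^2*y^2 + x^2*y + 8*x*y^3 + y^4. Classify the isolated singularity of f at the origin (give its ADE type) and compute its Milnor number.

Type D_{5}, Milnor number mu = 5.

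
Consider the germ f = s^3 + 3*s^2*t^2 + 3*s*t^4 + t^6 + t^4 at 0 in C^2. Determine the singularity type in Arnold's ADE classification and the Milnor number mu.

Type E6, Milnor number mu = 6.

The Hessian of f at 0 has rank 0. Corank 2; j^3 = s^3 is a perfect cube, so E-series; the 4-jet and mu = 6 give E_6.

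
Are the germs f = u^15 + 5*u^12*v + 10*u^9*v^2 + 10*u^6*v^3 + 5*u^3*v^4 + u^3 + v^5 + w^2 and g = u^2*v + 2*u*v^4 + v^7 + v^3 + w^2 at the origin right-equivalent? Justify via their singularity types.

No.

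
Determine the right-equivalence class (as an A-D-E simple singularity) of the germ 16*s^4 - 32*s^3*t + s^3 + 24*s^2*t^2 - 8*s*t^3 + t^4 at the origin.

E_{6}

The Hessian of f at 0 is [[0, 0], [0, 0]] with rank 0, so corank 2. A Groebner basis of the Jacobian ideal J(f) in C{s,t} is {t^4, s*t^2 - t^3/6, s^2}; counting standard monomials gives mu = 6. Corank 2; j^3 = s^3 is a perfect cube, so E-series; the 4-jet and mu = 6 give E_6.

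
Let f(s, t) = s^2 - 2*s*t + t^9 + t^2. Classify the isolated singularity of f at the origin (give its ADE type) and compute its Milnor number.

Type A_8, Milnor number mu = 8.

The Hessian of f at 0 is [[2, -2], [-2, 2]] with rank 1, so corank 1. A Groebner basis of the Jacobian ideal J(f) in C{s,t} is {t^8, s - t}; counting standard monomials gives mu = 8. Corank 1: A-series; mu = 8 gives A_8.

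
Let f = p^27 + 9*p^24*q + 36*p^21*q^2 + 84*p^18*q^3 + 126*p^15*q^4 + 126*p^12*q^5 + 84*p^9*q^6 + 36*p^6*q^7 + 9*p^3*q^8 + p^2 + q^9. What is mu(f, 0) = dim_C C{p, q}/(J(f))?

8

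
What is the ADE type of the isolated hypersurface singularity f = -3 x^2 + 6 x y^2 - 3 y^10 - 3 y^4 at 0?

The Hessian of f at 0 has rank 1. Corank 1: A-series; mu = 9 gives A_9.

A_9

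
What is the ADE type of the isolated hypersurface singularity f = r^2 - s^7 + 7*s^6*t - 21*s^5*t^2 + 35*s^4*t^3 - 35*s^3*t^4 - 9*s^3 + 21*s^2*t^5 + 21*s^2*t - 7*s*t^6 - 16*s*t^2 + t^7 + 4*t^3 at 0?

D_{8}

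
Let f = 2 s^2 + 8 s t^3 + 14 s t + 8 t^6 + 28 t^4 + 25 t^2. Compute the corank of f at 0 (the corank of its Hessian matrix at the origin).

0

The Hessian at 0 is [[4, 14], [14, 50]] of rank 2; hence corank 0.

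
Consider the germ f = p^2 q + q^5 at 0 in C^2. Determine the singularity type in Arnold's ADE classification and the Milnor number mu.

Type D6, Milnor number mu = 6.

The Hessian of f at 0 is [[0, 0], [0, 0]] with rank 0, so corank 2. A Groebner basis of the Jacobian ideal J(f) in C{p,q} is {p^2/5 + q^4, p^3, p*q}; counting standard monomials gives mu = 6. Corank 2; j^3 = p^2*q has shape L^2 M (L != M), so D-series; mu = 6 gives D_6.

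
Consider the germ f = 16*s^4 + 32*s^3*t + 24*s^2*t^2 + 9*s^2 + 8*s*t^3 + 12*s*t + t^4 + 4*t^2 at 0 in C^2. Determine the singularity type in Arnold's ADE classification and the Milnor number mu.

The Hessian of f at 0 is [[18, 12], [12, 8]] with rank 1, so corank 1. A Groebner basis of the Jacobian ideal J(f) in C{s,t} is {t^3, s + 2*t/3}; counting standard monomials gives mu = 3. Corank 1: A-series; mu = 3 gives A_3.

Type A_{3}, Milnor number mu = 3.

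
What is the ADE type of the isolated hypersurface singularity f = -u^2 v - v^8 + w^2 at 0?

D9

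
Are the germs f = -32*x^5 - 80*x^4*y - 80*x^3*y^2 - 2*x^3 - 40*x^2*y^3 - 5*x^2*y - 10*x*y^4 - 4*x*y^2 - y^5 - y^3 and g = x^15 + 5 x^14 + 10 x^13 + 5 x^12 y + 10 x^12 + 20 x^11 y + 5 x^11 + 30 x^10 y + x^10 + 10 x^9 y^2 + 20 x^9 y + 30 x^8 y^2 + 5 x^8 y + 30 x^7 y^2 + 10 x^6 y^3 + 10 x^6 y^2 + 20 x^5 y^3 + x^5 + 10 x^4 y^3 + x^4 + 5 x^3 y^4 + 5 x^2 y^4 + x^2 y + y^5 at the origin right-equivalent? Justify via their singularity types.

Yes.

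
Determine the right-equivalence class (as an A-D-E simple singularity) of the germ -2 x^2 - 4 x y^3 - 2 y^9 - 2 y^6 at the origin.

The Hessian of f at 0 is [[-4, 0], [0, 0]] with rank 1, so corank 1. A Groebner basis of the Jacobian ideal J(f) in C{x,y} is {x^2*y^2, x^3, x + y^3}; counting standard monomials gives mu = 8. Corank 1: A-series; mu = 8 gives A_8.

A8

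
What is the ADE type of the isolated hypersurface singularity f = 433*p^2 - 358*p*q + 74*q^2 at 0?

The Hessian of f at 0 is [[866, -358], [-358, 148]] with rank 2, so corank 0. A Groebner basis of the Jacobian ideal J(f) in C{p,q} is {p, q}; counting standard monomials gives mu = 1. Corank 0: nondegenerate Morse point, so A_1.

A_{1}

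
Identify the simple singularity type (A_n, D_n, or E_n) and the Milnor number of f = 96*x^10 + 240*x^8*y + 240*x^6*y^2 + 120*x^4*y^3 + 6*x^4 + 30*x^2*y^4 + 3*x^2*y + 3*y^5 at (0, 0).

The Hessian of f at 0 has rank 0. Corank 2; j^3 = 3*x^2*y has shape L^2 M (L != M), so D-series; mu = 6 gives D_6.

Type D_6, Milnor number mu = 6.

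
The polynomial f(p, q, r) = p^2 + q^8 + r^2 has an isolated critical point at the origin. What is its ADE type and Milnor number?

The Hessian of f at 0 has rank 2. Corank 1: A-series; mu = 7 gives A_7.

Type A7, Milnor number mu = 7.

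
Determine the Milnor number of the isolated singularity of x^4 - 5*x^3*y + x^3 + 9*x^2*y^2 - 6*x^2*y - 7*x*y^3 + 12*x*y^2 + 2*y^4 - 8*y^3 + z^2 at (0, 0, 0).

7

The Hessian of f at 0 is [[0, 0, 0], [0, 0, 0], [0, 0, 2]] with rank 1, so corank 2. A Groebner basis of the Jacobian ideal J(f) in C{x,y,z} is {3*x^2 - 12*x*y + y^4 + y^3 + 12*y^2, x^3 + 18*x^2 - 72*x*y - 2*y^3 + 72*y^2, x^2*y + 7*x^2 - 28*x*y - 5*y^3/3 + 28*y^2, 2*x^2 + x*y^2 - 8*x*y - 4*y^3/3 + 8*y^2, z}; counting standard monomials gives mu = 7. Corank 2; j^3 = (x - 2*y)^3 is a perfect cube, so E-series; the 4-jet and mu = 7 give E_7.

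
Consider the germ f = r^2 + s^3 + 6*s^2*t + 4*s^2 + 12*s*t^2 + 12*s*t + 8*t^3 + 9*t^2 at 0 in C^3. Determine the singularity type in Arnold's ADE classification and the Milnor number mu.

Type A2, Milnor number mu = 2.

The Hessian of f at 0 has rank 2. Corank 1: A-series; mu = 2 gives A_2.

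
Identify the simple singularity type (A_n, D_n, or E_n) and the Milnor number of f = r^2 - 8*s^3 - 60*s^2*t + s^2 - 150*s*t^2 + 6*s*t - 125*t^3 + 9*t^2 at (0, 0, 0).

Type A2, Milnor number mu = 2.

The Hessian of f at 0 has rank 2. Corank 1: A-series; mu = 2 gives A_2.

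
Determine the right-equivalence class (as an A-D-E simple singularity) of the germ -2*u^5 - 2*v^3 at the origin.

E8

The Hessian of f at 0 has rank 0. Corank 2; j^3 = -2*v^3 is a perfect cube, so E-series; the 5-jet and mu = 8 give E_8.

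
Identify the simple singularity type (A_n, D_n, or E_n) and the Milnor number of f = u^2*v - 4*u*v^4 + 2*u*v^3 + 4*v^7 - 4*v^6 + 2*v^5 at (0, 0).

Type D_6, Milnor number mu = 6.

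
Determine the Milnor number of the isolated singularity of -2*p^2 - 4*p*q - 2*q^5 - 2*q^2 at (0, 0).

The Hessian of f at 0 is [[-4, -4], [-4, -4]] with rank 1, so corank 1. A Groebner basis of the Jacobian ideal J(f) in C{p,q} is {q^4, p + q}; counting standard monomials gives mu = 4. Corank 1: A-series; mu = 4 gives A_4.

4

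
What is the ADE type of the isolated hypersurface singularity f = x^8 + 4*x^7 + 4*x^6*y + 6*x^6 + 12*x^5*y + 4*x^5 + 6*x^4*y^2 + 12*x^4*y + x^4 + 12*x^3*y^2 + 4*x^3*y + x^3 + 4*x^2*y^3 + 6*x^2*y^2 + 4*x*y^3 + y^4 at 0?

E_{6}

The Hessian of f at 0 is [[0, 0], [0, 0]] with rank 0, so corank 2. A Groebner basis of the Jacobian ideal J(f) in C{x,y} is {y^4, x*y^2 + y^3/3, x^2}; counting standard monomials gives mu = 6. Corank 2; j^3 = x^3 is a perfect cube, so E-series; the 4-jet and mu = 6 give E_6.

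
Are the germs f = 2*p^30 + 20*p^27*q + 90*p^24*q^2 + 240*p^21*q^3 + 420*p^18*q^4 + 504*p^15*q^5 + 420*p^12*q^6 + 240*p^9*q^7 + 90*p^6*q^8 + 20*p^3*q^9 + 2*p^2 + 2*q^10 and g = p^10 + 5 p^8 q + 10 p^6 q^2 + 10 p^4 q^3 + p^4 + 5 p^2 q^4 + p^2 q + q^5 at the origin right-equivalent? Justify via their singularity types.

No.

The Hessian of f at 0 has rank 1. Corank 1: A-series; mu = 9 gives A_9. The Hessian of g at 0 has rank 0. Corank 2; j^3 = p^2*q has shape L^2 M (L != M), so D-series; mu = 6 gives D_6. f is A_9 but g is D_6, hence not right-equivalent.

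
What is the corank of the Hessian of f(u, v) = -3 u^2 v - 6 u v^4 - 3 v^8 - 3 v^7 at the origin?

2

Hessian at 0 has rank 0.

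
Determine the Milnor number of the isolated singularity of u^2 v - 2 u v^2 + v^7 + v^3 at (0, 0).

8

The Hessian of f at 0 has rank 0. Corank 2; j^3 = v*(u - v)^2 has shape L^2 M (L != M), so D-series; mu = 8 gives D_8.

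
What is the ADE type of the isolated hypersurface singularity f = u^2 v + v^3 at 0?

D4

The Hessian of f at 0 is [[0, 0], [0, 0]] with rank 0, so corank 2. A Groebner basis of the Jacobian ideal J(f) in C{u,v} is {v^3, u^2 + 3*v^2, u*v}; counting standard monomials gives mu = 4. Corank 2; j^3 = v*(u^2 + v^2) splits into three distinct lines over C (the quadratic factor has nonzero discriminant), so D_4.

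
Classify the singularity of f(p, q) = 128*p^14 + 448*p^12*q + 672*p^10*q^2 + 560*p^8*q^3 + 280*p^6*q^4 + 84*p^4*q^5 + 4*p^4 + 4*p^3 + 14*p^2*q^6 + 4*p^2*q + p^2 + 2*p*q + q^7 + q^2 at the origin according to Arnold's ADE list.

A6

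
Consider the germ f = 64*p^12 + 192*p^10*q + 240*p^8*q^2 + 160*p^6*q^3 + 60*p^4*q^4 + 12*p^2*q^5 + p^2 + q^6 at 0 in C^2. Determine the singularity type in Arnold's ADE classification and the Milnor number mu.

The Hessian of f at 0 has rank 1. Corank 1: A-series; mu = 5 gives A_5.

Type A5, Milnor number mu = 5.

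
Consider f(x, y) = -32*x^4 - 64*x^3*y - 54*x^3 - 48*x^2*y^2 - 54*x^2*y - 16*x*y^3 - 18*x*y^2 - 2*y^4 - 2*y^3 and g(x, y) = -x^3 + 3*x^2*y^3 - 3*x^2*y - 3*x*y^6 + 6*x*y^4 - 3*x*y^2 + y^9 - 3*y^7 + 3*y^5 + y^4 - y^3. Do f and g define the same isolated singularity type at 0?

Yes.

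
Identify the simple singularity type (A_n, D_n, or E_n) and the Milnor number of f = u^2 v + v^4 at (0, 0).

The Hessian of f at 0 has rank 0. Corank 2; j^3 = u^2*v has shape L^2 M (L != M), so D-series; mu = 5 gives D_5.

Type D5, Milnor number mu = 5.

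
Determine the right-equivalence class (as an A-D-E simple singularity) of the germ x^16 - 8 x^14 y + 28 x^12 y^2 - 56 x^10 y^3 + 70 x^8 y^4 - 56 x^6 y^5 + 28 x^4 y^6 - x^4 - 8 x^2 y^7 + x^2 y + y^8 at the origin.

D_{9}

The Hessian of f at 0 is [[0, 0], [0, 0]] with rank 0, so corank 2. A Groebner basis of the Jacobian ideal J(f) in C{x,y} is {x^2/8 + y^7, x^3, x*y}; counting standard monomials gives mu = 9. Corank 2; j^3 = x^2*y has shape L^2 M (L != M), so D-series; mu = 9 gives D_9.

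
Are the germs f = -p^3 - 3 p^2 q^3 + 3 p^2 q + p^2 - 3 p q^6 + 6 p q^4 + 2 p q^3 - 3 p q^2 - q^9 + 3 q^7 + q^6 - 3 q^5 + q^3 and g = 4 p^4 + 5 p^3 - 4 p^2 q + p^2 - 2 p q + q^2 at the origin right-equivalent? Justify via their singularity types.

The Hessian of f at 0 is [[2, 0], [0, 0]] with rank 1, so corank 1. A Groebner basis of the Jacobian ideal J(f) in C{p,q} is {q^2, p}; counting standard monomials gives mu = 2. Corank 1: A-series; mu = 2 gives A_2. The Hessian of g at 0 is [[2, -2], [-2, 2]] with rank 1, so corank 1. A Groebner basis of the Jacobian ideal J(g) in C{p,q} is {q^2, p - q}; counting standard monomials gives mu = 2. Corank 1: A-series; mu = 2 gives A_2. Both have type A_2, hence right-equivalent.

Yes.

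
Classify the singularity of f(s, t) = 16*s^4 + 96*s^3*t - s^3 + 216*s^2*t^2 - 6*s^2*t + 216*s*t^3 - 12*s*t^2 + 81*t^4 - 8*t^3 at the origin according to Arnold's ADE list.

E_6

The Hessian of f at 0 has rank 0. Corank 2; j^3 = -(s + 2*t)^3 is a perfect cube, so E-series; the 4-jet and mu = 6 give E_6.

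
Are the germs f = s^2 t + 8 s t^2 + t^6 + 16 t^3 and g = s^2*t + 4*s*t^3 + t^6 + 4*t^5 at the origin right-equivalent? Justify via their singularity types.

Yes.

The Hessian of f at 0 has rank 0. Corank 2; j^3 = t*(s + 4*t)^2 has shape L^2 M (L != M), so D-series; mu = 7 gives D_7. The Hessian of g at 0 has rank 0. Corank 2; j^3 = s^2*t has shape L^2 M (L != M), so D-series; mu = 7 gives D_7. Both have type D_7, hence right-equivalent.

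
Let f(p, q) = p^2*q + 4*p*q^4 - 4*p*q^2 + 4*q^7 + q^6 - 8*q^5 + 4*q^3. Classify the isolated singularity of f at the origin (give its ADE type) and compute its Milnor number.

The Hessian of f at 0 has rank 0. Corank 2; j^3 = q*(p - 2*q)^2 has shape L^2 M (L != M), so D-series; mu = 7 gives D_7.

Type D_7, Milnor number mu = 7.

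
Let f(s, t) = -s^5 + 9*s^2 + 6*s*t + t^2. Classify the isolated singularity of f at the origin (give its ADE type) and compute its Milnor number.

The Hessian of f at 0 is [[18, 6], [6, 2]] with rank 1, so corank 1. A Groebner basis of the Jacobian ideal J(f) in C{s,t} is {t^4, s + t/3}; counting standard monomials gives mu = 4. Corank 1: A-series; mu = 4 gives A_4.

Type A_4, Milnor number mu = 4.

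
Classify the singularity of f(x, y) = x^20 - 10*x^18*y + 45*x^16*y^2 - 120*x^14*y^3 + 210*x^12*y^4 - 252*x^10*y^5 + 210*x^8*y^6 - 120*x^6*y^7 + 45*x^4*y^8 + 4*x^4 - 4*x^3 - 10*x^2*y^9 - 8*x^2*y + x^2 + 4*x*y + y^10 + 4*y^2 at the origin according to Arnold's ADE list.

A_9

The Hessian of f at 0 has rank 1. Corank 1: A-series; mu = 9 gives A_9.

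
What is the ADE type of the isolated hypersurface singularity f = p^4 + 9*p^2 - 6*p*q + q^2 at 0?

The Hessian of f at 0 is [[18, -6], [-6, 2]] with rank 1, so corank 1. A Groebner basis of the Jacobian ideal J(f) in C{p,q} is {q^3, p - q/3}; counting standard monomials gives mu = 3. Corank 1: A-series; mu = 3 gives A_3.

A_3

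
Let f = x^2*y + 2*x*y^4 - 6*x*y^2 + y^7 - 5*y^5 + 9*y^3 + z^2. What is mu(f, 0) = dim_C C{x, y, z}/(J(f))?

The Hessian of f at 0 has rank 1. Corank 2; j^3 = y*(x - 3*y)^2 has shape L^2 M (L != M), so D-series; mu = 6 gives D_6.

6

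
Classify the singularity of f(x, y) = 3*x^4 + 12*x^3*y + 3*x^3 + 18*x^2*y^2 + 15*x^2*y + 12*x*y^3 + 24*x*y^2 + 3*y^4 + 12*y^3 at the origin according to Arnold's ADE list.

The Hessian of f at 0 has rank 0. Corank 2; j^3 = 3*(x + y)*(x + 2*y)^2 has shape L^2 M (L != M), so D-series; mu = 5 gives D_5.

D_{5}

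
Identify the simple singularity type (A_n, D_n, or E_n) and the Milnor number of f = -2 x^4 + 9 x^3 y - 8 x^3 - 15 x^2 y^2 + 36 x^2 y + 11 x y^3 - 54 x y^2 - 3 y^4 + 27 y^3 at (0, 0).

Type E_{7}, Milnor number mu = 7.

The Hessian of f at 0 has rank 0. Corank 2; j^3 = -(2*x - 3*y)^3 is a perfect cube, so E-series; the 4-jet and mu = 7 give E_7.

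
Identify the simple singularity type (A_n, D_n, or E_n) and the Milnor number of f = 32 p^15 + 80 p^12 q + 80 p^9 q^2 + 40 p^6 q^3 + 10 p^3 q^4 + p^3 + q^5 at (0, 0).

Type E8, Milnor number mu = 8.

The Hessian of f at 0 is [[0, 0], [0, 0]] with rank 0, so corank 2. A Groebner basis of the Jacobian ideal J(f) in C{p,q} is {q^4, p^2}; counting standard monomials gives mu = 8. Corank 2; j^3 = p^3 is a perfect cube, so E-series; the 5-jet and mu = 8 give E_8.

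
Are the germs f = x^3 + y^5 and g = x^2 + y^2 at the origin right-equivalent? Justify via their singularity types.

No.

The Hessian of f at 0 has rank 0. Corank 2; j^3 = x^3 is a perfect cube, so E-series; the 5-jet and mu = 8 give E_8. The Hessian of g at 0 has rank 2. Corank 0: nondegenerate Morse point, so A_1. f is E_8 but g is A_1, hence not right-equivalent.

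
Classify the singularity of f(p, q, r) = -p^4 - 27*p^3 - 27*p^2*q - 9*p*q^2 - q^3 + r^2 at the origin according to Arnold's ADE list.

The Hessian of f at 0 has rank 1. Corank 2; j^3 = -(3*p + q)^3 is a perfect cube, so E-series; the 4-jet and mu = 6 give E_6.

E_{6}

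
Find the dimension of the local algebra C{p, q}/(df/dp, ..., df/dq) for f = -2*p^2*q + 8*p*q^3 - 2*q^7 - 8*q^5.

8

The Hessian of f at 0 is [[0, 0], [0, 0]] with rank 0, so corank 2. A Groebner basis of the Jacobian ideal J(f) in C{p,q} is {p^2*q^2 + 4*p^2/7 - 8*p*q^2/7, p^3 + 8*p^2/7 - 16*p*q^2/7, -p*q/2 + q^3}; counting standard monomials gives mu = 8. Corank 2; j^3 = -2*p^2*q has shape L^2 M (L != M), so D-series; mu = 8 gives D_8.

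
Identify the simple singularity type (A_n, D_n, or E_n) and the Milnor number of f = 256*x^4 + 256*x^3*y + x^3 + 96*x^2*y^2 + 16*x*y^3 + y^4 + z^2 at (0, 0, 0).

Type E_{6}, Milnor number mu = 6.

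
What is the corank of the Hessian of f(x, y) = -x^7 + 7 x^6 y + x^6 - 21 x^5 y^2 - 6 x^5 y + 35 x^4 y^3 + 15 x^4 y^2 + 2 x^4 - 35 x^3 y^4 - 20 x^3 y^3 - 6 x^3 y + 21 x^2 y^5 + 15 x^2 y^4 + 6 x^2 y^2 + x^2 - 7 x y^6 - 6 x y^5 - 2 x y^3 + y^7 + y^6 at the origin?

1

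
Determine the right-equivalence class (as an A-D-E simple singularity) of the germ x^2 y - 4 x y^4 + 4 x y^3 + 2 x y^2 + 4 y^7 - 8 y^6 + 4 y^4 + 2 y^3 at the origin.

The Hessian of f at 0 has rank 0. Corank 2; j^3 = y*(x^2 + 2*x*y + 2*y^2) splits into three distinct lines over C (the quadratic factor has nonzero discriminant), so D_4.

D_{4}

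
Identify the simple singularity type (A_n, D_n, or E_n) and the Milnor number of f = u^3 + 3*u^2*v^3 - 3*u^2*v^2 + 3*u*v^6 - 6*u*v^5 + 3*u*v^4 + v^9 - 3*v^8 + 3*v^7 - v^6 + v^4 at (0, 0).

The Hessian of f at 0 is [[0, 0], [0, 0]] with rank 0, so corank 2. A Groebner basis of the Jacobian ideal J(f) in C{u,v} is {u^3, u^2*v, -u^2/2 + u*v^2, v^3}; counting standard monomials gives mu = 6. Corank 2; j^3 = u^3 is a perfect cube, so E-series; the 4-jet and mu = 6 give E_6.

Type E_6, Milnor number mu = 6.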